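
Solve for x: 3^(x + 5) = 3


Express both sides with the same base.
3 = 3^1
Since the bases match, equate exponents: x + 5 = 1
So x = 1 - (5) = -4

x = -4


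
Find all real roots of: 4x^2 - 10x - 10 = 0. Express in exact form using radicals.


Using the quadratic formula: x = (-b ± sqrt(b^2 - 4ac)) / (2a)
Here a = 4, b = -10, c = -10
Discriminant = b^2 - 4ac = (-10)^2 - 4(4)(-10) = 100 + 160 = 260
Since discriminant = 260 > 0, there are two real roots.
x = (10 ± 2*sqrt(65)) / 8
Simplifying: x = (5 ± sqrt(65)) / 4
Numerically: x ≈ 3.2656 or x ≈ -0.7656

x = (5 + sqrt(65)) / 4 or x = (5 - sqrt(65)) / 4


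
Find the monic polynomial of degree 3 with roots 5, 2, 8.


A monic polynomial with roots 5, 2, 8 is:
p(x) = (x - 5)(x - 2)(x - 8)
After multiplying by (x - 5): x - 5
After multiplying by (x - 2): x^2 - 7x + 10
After multiplying by (x - 8): x^3 - 15x^2 + 66x - 80

x^3 - 15x^2 + 66x - 80


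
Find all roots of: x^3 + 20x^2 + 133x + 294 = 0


Let p(x) = x^3 + 20x^2 + 133x + 294. By the rational root theorem (leading coefficient 1), any rational root is an integer divisor of 294: try ±1, ±2, ... in turn.
Test x = 1: value = 448 ≠ 0.
Test x = -1: value = 180 ≠ 0.
Test x = 2: value = 648 ≠ 0.
Test x = -2: value = 100 ≠ 0.
Test x = 3: value = 900 ≠ 0.
Test x = -3: value = 48 ≠ 0.
Test x = 6: value = 2028 ≠ 0.
Test x = -6: value = 0 ✓, so (x + 6) is a factor.
Synthetic division by (x + 6): bring down 1; 1(-6) + 20 = 14; 14(-6) + 133 = 49; 49(-6) + 294 = 0 → quotient x^2 + 14x + 49, remainder 0.
Solve the quadratic x^2 + 14x + 49 = 0: discriminant = 14^2 - 4(1)(49) = 196 - 196 = 0.
Discriminant = 0, so a double root: x = -14/2 = -7.
Collecting all roots found:

x = -7 (multiplicity 2), x = -6


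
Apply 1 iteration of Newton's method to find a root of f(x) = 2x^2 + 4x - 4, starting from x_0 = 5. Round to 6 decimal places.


Newton's method: x_(n+1) = x_n - f(x_n)/f'(x_n)
f(x) = 2x^2 + 4x - 4
f'(x) = 4x + 4

Iteration 1:
  f(5.000000) = 66.000000
  f'(5.000000) = 24.000000
  x_1 = 5.000000 - (66.000000)/(24.000000) = 2.250000

x_1 = 2.250000


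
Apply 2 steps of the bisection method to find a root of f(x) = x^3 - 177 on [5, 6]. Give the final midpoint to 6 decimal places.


f(x) = x^3 - 177
f(5) = -52 < 0
f(6) = 39 > 0

Step 1: midpoint = (5.000000 + 6.000000)/2 = 5.500000
  f(5.500000) = -10.625000
  f(mid) < 0, so root is in [5.500000, 6.000000]

Step 2: midpoint = (5.500000 + 6.000000)/2 = 5.750000
  f(5.750000) = 13.109375
  f(mid) > 0, so root is in [5.500000, 5.750000]

midpoint = 5.750000


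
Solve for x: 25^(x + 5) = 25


Express both sides with the same base.
25 = 25^1
Since the bases match, equate exponents: x + 5 = 1
So x = 1 - (5) = -4

x = -4


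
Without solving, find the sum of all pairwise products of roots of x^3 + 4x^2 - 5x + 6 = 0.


By Vieta's formulas for x^3 + bx^2 + cx + d = 0:
  r1 + r2 + r3 = -b/a = -4
  r1*r2 + r1*r3 + r2*r3 = c/a = -5
  r1*r2*r3 = -d/a = -6


Sum of pairwise products = -5


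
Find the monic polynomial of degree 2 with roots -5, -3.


A monic polynomial with roots -5, -3 is:
p(x) = (x + 5)(x + 3)
After multiplying by (x + 5): x + 5
After multiplying by (x + 3): x^2 + 8x + 15

x^2 + 8x + 15


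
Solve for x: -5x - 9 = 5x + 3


Starting with: -5x - 9 = 5x + 3
Move all x terms to left: (-5 - 5)x = 3 + 9
Simplify: -10x = 12
Divide both sides by -10: x = -6/5

x = -6/5


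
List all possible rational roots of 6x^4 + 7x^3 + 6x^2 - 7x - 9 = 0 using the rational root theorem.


Rational root theorem: possible roots are ±p/q where:
  p divides the constant term (-9): p ∈ {1, 3, 9}
  q divides the leading coefficient (6): q ∈ {1, 2, 3, 6}

All possible rational roots: -9, -9/2, -3, -3/2, -1, -1/2, -1/3, -1/6, 1/6, 1/3, 1/2, 1, 3/2, 3, 9/2, 9

-9, -9/2, -3, -3/2, -1, -1/2, -1/3, -1/6, 1/6, 1/3, 1/2, 1, 3/2, 3, 9/2, 9


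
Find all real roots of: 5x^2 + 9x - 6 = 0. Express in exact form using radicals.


Using the quadratic formula: x = (-b ± sqrt(b^2 - 4ac)) / (2a)
Here a = 5, b = 9, c = -6
Discriminant = b^2 - 4ac = 9^2 - 4(5)(-6) = 81 + 120 = 201
Since discriminant = 201 > 0, there are two real roots.
x = (-9 ± sqrt(201)) / 10
Numerically: x ≈ 0.5177 or x ≈ -2.3177

x = (-9 + sqrt(201)) / 10 or x = (-9 - sqrt(201)) / 10


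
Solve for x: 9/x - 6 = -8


Subtract -6 from both sides: 9/x = -2
Multiply both sides by x: 9 = -2 * x
Divide by -2: x = -9/2

x = -9/2


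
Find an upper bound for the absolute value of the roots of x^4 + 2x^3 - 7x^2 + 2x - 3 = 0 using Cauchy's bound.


Cauchy's bound: all roots r satisfy |r| <= 1 + max(|a_i/a_n|) for i = 0,...,n-1
where a_n is the leading coefficient.

Coefficients: [1, 2, -7, 2, -3]
Leading coefficient a_n = 1
Ratios |a_i/a_n|: 2, 7, 2, 3
Maximum ratio: 7
Cauchy's bound: |r| <= 1 + 7 = 8

Upper bound = 8


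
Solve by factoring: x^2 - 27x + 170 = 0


We need two numbers that multiply to 170 and add to -27.
Those numbers are -17 and -10 (since (-17) * (-10) = 170 and (-17) + (-10) = -27).
So x^2 - 27x + 170 = (x - 17)(x - 10) = 0
Setting each factor to zero: x = 17 or x = 10

x = 10, x = 17


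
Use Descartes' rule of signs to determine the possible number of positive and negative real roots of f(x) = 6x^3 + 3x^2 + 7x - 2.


Descartes' rule of signs:

For positive roots, count sign changes in f(x) = 6x^3 + 3x^2 + 7x - 2:
Signs of coefficients: +, +, +, -
Number of sign changes: 1
Possible positive real roots: 1

For negative roots, examine f(-x) = -6x^3 + 3x^2 - 7x - 2:
Signs of coefficients: -, +, -, -
Number of sign changes: 2
Possible negative real roots: 2, 0

Positive roots: 1; Negative roots: 2 or 0


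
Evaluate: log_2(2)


We need the exponent such that 2^? = 2
2^1 = 2
Therefore log_2(2) = 1

1


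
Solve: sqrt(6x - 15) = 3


Square both sides: 6x - 15 = 3^2 = 9
6x = 9 + 15 = 24
x = 4
Check: sqrt(6*4 - 15) = sqrt(9) = 3 ✓

x = 4


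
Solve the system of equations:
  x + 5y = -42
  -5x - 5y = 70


Using Cramer's rule:
Determinant D = (1)(-5) - (-5)(5) = -5 + 25 = 20
Dx = (-42)(-5) - (70)(5) = 210 - 350 = -140
Dy = (1)(70) - (-5)(-42) = 70 - 210 = -140
x = Dx/D = -140/20 = -7
y = Dy/D = -140/20 = -7

x = -7, y = -7


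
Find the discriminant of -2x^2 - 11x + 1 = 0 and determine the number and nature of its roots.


For ax^2 + bx + c = 0, discriminant D = b^2 - 4ac
Here a = -2, b = -11, c = 1
D = (-11)^2 - 4(-2)(1) = 121 + 8 = 129

D = 129 > 0 but not a perfect square
The equation has 2 distinct real irrational roots.

Discriminant = 129, 2 distinct real irrational roots


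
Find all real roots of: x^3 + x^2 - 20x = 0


The constant term is 0, so x = 0 is a root. Factor out x:
  x(x^2 + x - 20) = 0
Solve the quadratic x^2 + x - 20 = 0: discriminant = 1^2 - 4(1)(-20) = 1 + 80 = 81.
sqrt(81) = 9, so x = (-1 ± 9)/2: x = 4 or x = -5.

x = -5, x = 0, x = 4


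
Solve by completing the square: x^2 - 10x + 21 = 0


Start: x^2 - 10x + 21 = 0
Move constant: x^2 - 10x = -21
Half of -10 is -5, squared is 25
Add 25 to both sides: x^2 - 10x + 25 = 4
(x - 5)^2 = 4
x - 5 = ±2
x = 5 + 2 = 7 or x = 5 - 2 = 3

x = 3, x = 7


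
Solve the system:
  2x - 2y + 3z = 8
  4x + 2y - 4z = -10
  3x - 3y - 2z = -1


Using Cramer's rule. Expand each determinant along the first row.
D  = 2*[2*(-2) - (-4)*(-3)] - (-2)*[4*(-2) - (-4)*3] + 3*[4*(-3) - 2*3]
  = 2*(-16) - (-2)*(4) + 3*(-18) = -78
Dx = 8*[2*(-2) - (-4)*(-3)] - (-2)*[(-10)*(-2) - (-4)*(-1)] + 3*[(-10)*(-3) - 2*(-1)]
  = 8*(-16) - (-2)*(16) + 3*(32) = 0
Dy = 2*[(-10)*(-2) - (-4)*(-1)] - 8*[4*(-2) - (-4)*3] + 3*[4*(-1) - (-10)*3]
  = 2*(16) - 8*(4) + 3*(26) = 78
Dz = 2*[2*(-1) - (-10)*(-3)] - (-2)*[4*(-1) - (-10)*3] + 8*[4*(-3) - 2*3]
  = 2*(-32) - (-2)*(26) + 8*(-18) = -156
x = Dx/D = 0/-78 = 0, y = Dy/D = 78/-78 = -1, z = Dz/D = -156/-78 = 2
Check eq1: (2)(0) + (-2)(-1) + (3)(2) = 8 = 8 ✓
Check eq2: (4)(0) + (2)(-1) + (-4)(2) = -10 = -10 ✓
Check eq3: (3)(0) + (-3)(-1) + (-2)(2) = -1 = -1 ✓

x = 0, y = -1, z = 2


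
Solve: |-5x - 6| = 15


An absolute value equation |expr| = 15 gives two cases:
Case 1: -5x - 6 = 15
  -5x = 21, so x = -21/5
Case 2: -5x - 6 = -15
  -5x = -9, so x = 9/5

x = -21/5, x = 9/5


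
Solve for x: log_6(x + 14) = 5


Convert to exponential form: x + 14 = 6^5 = 7776
x = 7776 - 14 = 7762
Check: log_6(7762 + 14) = log_6(7776) = log_6(7776) = 5 ✓

x = 7762


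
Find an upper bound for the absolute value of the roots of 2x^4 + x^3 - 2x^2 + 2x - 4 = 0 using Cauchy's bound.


Cauchy's bound: all roots r satisfy |r| <= 1 + max(|a_i/a_n|) for i = 0,...,n-1
where a_n is the leading coefficient.

Coefficients: [2, 1, -2, 2, -4]
Leading coefficient a_n = 2
Ratios |a_i/a_n|: 1/2, 1, 1, 2
Maximum ratio: 2
Cauchy's bound: |r| <= 1 + 2 = 3

Upper bound = 3


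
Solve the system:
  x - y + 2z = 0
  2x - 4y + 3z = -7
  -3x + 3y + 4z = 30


Using Cramer's rule. Expand each determinant along the first row.
D  = 1*[(-4)*4 - 3*3] - (-1)*[2*4 - 3*(-3)] + 2*[2*3 - (-4)*(-3)]
  = 1*(-25) - (-1)*(17) + 2*(-6) = -20
Dx = 0*[(-4)*4 - 3*3] - (-1)*[(-7)*4 - 3*30] + 2*[(-7)*3 - (-4)*30]
  = 0*(-25) - (-1)*(-118) + 2*(99) = 80
Dy = 1*[(-7)*4 - 3*30] - 0*[2*4 - 3*(-3)] + 2*[2*30 - (-7)*(-3)]
  = 1*(-118) - 0*(17) + 2*(39) = -40
Dz = 1*[(-4)*30 - (-7)*3] - (-1)*[2*30 - (-7)*(-3)] + 0*[2*3 - (-4)*(-3)]
  = 1*(-99) - (-1)*(39) + 0*(-6) = -60
x = Dx/D = 80/-20 = -4, y = Dy/D = -40/-20 = 2, z = Dz/D = -60/-20 = 3
Check eq1: (1)(-4) + (-1)(2) + (2)(3) = 0 = 0 ✓
Check eq2: (2)(-4) + (-4)(2) + (3)(3) = -7 = -7 ✓
Check eq3: (-3)(-4) + (3)(2) + (4)(3) = 30 = 30 ✓

x = -4, y = 2, z = 3


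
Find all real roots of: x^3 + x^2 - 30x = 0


The constant term is 0, so x = 0 is a root. Factor out x:
  x(x^2 + x - 30) = 0
Solve the quadratic x^2 + x - 30 = 0: discriminant = 1^2 - 4(1)(-30) = 1 + 120 = 121.
sqrt(121) = 11, so x = (-1 ± 11)/2: x = 5 or x = -6.

x = -6, x = 0, x = 5


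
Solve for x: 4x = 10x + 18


Starting with: 4x = 10x + 18
Move all x terms to left: (4 - 10)x = 18 - 0
Simplify: -6x = 18
Divide both sides by -6: x = -3

x = -3


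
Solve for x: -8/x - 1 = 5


Subtract -1 from both sides: -8/x = 6
Multiply both sides by x: -8 = 6 * x
Divide by 6: x = -4/3

x = -4/3


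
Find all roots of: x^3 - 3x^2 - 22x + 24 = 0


Let p(x) = x^3 - 3x^2 - 22x + 24. By the rational root theorem (leading coefficient 1), any rational root is an integer divisor of 24: try ±1, ±2, ... in turn.
Test x = 1: value = 0 ✓, so (x - 1) is a factor.
Synthetic division by (x - 1): bring down 1; 1(1) - 3 = -2; (-2)(1) - 22 = -24; (-24)(1) + 24 = 0 → quotient x^2 - 2x - 24, remainder 0.
Solve the quadratic x^2 - 2x - 24 = 0: discriminant = (-2)^2 - 4(1)(-24) = 4 + 96 = 100.
sqrt(100) = 10, so x = (2 ± 10)/2: x = 6 or x = -4.
Collecting all roots found:

x = -4, x = 1, x = 6


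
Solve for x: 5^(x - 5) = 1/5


Express both sides with the same base.
1/5 = 5^(-1)
Since the bases match, equate exponents: x - 5 = -1
So x = -1 - (-5) = 4

x = 4


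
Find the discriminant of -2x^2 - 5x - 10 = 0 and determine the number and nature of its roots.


For ax^2 + bx + c = 0, discriminant D = b^2 - 4ac
Here a = -2, b = -5, c = -10
D = (-5)^2 - 4(-2)(-10) = 25 - 80 = -55

D = -55 < 0
The equation has no real roots (2 complex conjugate roots).

Discriminant = -55, no real roots (2 complex conjugate roots)


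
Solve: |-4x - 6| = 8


An absolute value equation |expr| = 8 gives two cases:
Case 1: -4x - 6 = 8
  -4x = 14, so x = -7/2
Case 2: -4x - 6 = -8
  -4x = -2, so x = 1/2

x = -7/2, x = 1/2


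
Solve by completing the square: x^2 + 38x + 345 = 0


Start: x^2 + 38x + 345 = 0
Move constant: x^2 + 38x = -345
Half of 38 is 19, squared is 361
Add 361 to both sides: x^2 + 38x + 361 = 16
(x + 19)^2 = 16
x + 19 = ±4
x = -19 + 4 = -15 or x = -19 - 4 = -23

x = -23, x = -15


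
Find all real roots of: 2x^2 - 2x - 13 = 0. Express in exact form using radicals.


Using the quadratic formula: x = (-b ± sqrt(b^2 - 4ac)) / (2a)
Here a = 2, b = -2, c = -13
Discriminant = b^2 - 4ac = (-2)^2 - 4(2)(-13) = 4 + 104 = 108
Since discriminant = 108 > 0, there are two real roots.
x = (2 ± 6*sqrt(3)) / 4
Simplifying: x = (1 ± 3*sqrt(3)) / 2
Numerically: x ≈ 3.0981 or x ≈ -2.0981

x = (1 + 3*sqrt(3)) / 2 or x = (1 - 3*sqrt(3)) / 2


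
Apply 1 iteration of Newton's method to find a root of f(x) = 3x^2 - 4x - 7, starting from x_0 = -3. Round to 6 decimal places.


Newton's method: x_(n+1) = x_n - f(x_n)/f'(x_n)
f(x) = 3x^2 - 4x - 7
f'(x) = 6x - 4

Iteration 1:
  f(-3.000000) = 32.000000
  f'(-3.000000) = -22.000000
  x_1 = -3.000000 - (32.000000)/(-22.000000) = -1.545455

x_1 = -1.545455


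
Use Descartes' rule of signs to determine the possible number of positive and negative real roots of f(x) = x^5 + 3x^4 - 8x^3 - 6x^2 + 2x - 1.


Descartes' rule of signs:

For positive roots, count sign changes in f(x) = x^5 + 3x^4 - 8x^3 - 6x^2 + 2x - 1:
Signs of coefficients: +, +, -, -, +, -
Number of sign changes: 3
Possible positive real roots: 3, 1

For negative roots, examine f(-x) = -x^5 + 3x^4 + 8x^3 - 6x^2 - 2x - 1:
Signs of coefficients: -, +, +, -, -, -
Number of sign changes: 2
Possible negative real roots: 2, 0

Positive roots: 3 or 1; Negative roots: 2 or 0


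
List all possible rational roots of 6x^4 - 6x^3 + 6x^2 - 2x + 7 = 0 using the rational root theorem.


Rational root theorem: possible roots are ±p/q where:
  p divides the constant term (7): p ∈ {1, 7}
  q divides the leading coefficient (6): q ∈ {1, 2, 3, 6}

All possible rational roots: -7, -7/2, -7/3, -7/6, -1, -1/2, -1/3, -1/6, 1/6, 1/3, 1/2, 1, 7/6, 7/3, 7/2, 7

-7, -7/2, -7/3, -7/6, -1, -1/2, -1/3, -1/6, 1/6, 1/3, 1/2, 1, 7/6, 7/3, 7/2, 7


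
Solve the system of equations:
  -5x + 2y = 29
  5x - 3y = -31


Using Cramer's rule:
Determinant D = (-5)(-3) - (5)(2) = 15 - 10 = 5
Dx = (29)(-3) - (-31)(2) = -87 + 62 = -25
Dy = (-5)(-31) - (5)(29) = 155 - 145 = 10
x = Dx/D = -25/5 = -5
y = Dy/D = 10/5 = 2

x = -5, y = 2


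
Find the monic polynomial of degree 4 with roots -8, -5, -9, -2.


A monic polynomial with roots -8, -5, -9, -2 is:
p(x) = (x + 8)(x + 5)(x + 9)(x + 2)
After multiplying by (x + 8): x + 8
After multiplying by (x + 5): x^2 + 13x + 40
After multiplying by (x + 9): x^3 + 22x^2 + 157x + 360
After multiplying by (x + 2): x^4 + 24x^3 + 201x^2 + 674x + 720

x^4 + 24x^3 + 201x^2 + 674x + 720


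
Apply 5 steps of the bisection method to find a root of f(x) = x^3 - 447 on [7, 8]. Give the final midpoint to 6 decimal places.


f(x) = x^3 - 447
f(7) = -104 < 0
f(8) = 65 > 0

Step 1: midpoint = (7.000000 + 8.000000)/2 = 7.500000
  f(7.500000) = -25.125000
  f(mid) < 0, so root is in [7.500000, 8.000000]

Step 2: midpoint = (7.500000 + 8.000000)/2 = 7.750000
  f(7.750000) = 18.484375
  f(mid) > 0, so root is in [7.500000, 7.750000]

Step 3: midpoint = (7.500000 + 7.750000)/2 = 7.625000
  f(7.625000) = -3.677734
  f(mid) < 0, so root is in [7.625000, 7.750000]

Step 4: midpoint = (7.625000 + 7.750000)/2 = 7.687500
  f(7.687500) = 7.313232
  f(mid) > 0, so root is in [7.625000, 7.687500]

Step 5: midpoint = (7.625000 + 7.687500)/2 = 7.656250
  f(7.656250) = 1.795319
  f(mid) > 0, so root is in [7.625000, 7.656250]

midpoint = 7.656250


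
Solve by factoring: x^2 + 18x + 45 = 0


We need two numbers that multiply to 45 and add to 18.
Those numbers are 15 and 3 (since 15 * 3 = 45 and 15 + 3 = 18).
So x^2 + 18x + 45 = (x + 15)(x + 3) = 0
Setting each factor to zero: x = -15 or x = -3

x = -15, x = -3


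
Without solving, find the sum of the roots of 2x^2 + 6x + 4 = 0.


By Vieta's formulas for ax^2 + bx + c = 0:
  Sum of roots = -b/a
  Product of roots = c/a

Here a = 2, b = 6, c = 4
Sum = -(6)/2 = -3
Product = 4/2 = 2

Sum = -3


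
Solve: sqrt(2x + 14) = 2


Square both sides: 2x + 14 = 2^2 = 4
2x = 4 - 14 = -10
x = -5
Check: sqrt(2*(-5) + 14) = sqrt(4) = 2 ✓

x = -5


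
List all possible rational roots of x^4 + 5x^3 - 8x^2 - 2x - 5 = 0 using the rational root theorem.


Rational root theorem: possible roots are ±p/q where:
  p divides the constant term (-5): p ∈ {1, 5}
  q divides the leading coefficient (1): q ∈ {1}

All possible rational roots: -5, -1, 1, 5

-5, -1, 1, 5


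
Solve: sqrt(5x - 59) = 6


Square both sides: 5x - 59 = 6^2 = 36
5x = 36 + 59 = 95
x = 19
Check: sqrt(5*19 - 59) = sqrt(36) = 6 ✓

x = 19


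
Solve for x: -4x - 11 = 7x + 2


Starting with: -4x - 11 = 7x + 2
Move all x terms to left: (-4 - 7)x = 2 + 11
Simplify: -11x = 13
Divide both sides by -11: x = -13/11

x = -13/11


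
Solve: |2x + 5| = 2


An absolute value equation |expr| = 2 gives two cases:
Case 1: 2x + 5 = 2
  2x = -3, so x = -3/2
Case 2: 2x + 5 = -2
  2x = -7, so x = -7/2

x = -7/2, x = -3/2


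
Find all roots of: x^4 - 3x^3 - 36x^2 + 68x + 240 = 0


Let p(x) = x^4 - 3x^3 - 36x^2 + 68x + 240. By the rational root theorem (leading coefficient 1), any rational root is an integer divisor of 240: try ±1, ±2, ... in turn.
Test x = 1: value = 270 ≠ 0.
Test x = -1: value = 140 ≠ 0.
Test x = 2: value = 224 ≠ 0.
Test x = -2: value = 0 ✓, so (x + 2) is a factor.
Synthetic division by (x + 2): bring down 1; 1(-2) - 3 = -5; (-5)(-2) - 36 = -26; (-26)(-2) + 68 = 120; 120(-2) + 240 = 0 → quotient x^3 - 5x^2 - 26x + 120, remainder 0.
Continue with the quotient x^3 - 5x^2 - 26x + 120 (candidates must divide 120; re-test x = -2 first in case it repeats).
Test x = -2: value = 144 ≠ 0.
Test x = 3: value = 24 ≠ 0.
Test x = -3: value = 126 ≠ 0.
Test x = 4: value = 0 ✓, so (x - 4) is a factor.
Synthetic division by (x - 4): bring down 1; 1(4) - 5 = -1; (-1)(4) - 26 = -30; (-30)(4) + 120 = 0 → quotient x^2 - x - 30, remainder 0.
Solve the quadratic x^2 - x - 30 = 0: discriminant = (-1)^2 - 4(1)(-30) = 1 + 120 = 121.
sqrt(121) = 11, so x = (1 ± 11)/2: x = 6 or x = -5.
Collecting all roots found:

x = -5, x = -2, x = 4, x = 6


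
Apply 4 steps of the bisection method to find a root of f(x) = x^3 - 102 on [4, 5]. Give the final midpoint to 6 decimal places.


f(x) = x^3 - 102
f(4) = -38 < 0
f(5) = 23 > 0

Step 1: midpoint = (4.000000 + 5.000000)/2 = 4.500000
  f(4.500000) = -10.875000
  f(mid) < 0, so root is in [4.500000, 5.000000]

Step 2: midpoint = (4.500000 + 5.000000)/2 = 4.750000
  f(4.750000) = 5.171875
  f(mid) > 0, so root is in [4.500000, 4.750000]

Step 3: midpoint = (4.500000 + 4.750000)/2 = 4.625000
  f(4.625000) = -3.068359
  f(mid) < 0, so root is in [4.625000, 4.750000]

Step 4: midpoint = (4.625000 + 4.750000)/2 = 4.687500
  f(4.687500) = 0.996826
  f(mid) > 0, so root is in [4.625000, 4.687500]

midpoint = 4.687500


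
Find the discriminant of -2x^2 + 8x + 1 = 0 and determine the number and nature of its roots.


For ax^2 + bx + c = 0, discriminant D = b^2 - 4ac
Here a = -2, b = 8, c = 1
D = (8)^2 - 4(-2)(1) = 64 + 8 = 72

D = 72 > 0 but not a perfect square
The equation has 2 distinct real irrational roots.

Discriminant = 72, 2 distinct real irrational roots


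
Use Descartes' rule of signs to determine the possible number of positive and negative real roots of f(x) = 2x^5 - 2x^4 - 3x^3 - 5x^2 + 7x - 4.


Descartes' rule of signs:

For positive roots, count sign changes in f(x) = 2x^5 - 2x^4 - 3x^3 - 5x^2 + 7x - 4:
Signs of coefficients: +, -, -, -, +, -
Number of sign changes: 3
Possible positive real roots: 3, 1

For negative roots, examine f(-x) = -2x^5 - 2x^4 + 3x^3 - 5x^2 - 7x - 4:
Signs of coefficients: -, -, +, -, -, -
Number of sign changes: 2
Possible negative real roots: 2, 0

Positive roots: 3 or 1; Negative roots: 2 or 0


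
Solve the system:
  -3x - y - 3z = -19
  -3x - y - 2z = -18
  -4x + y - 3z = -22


Using Cramer's rule. Expand each determinant along the first row.
D  = (-3)*[(-1)*(-3) - (-2)*1] - (-1)*[(-3)*(-3) - (-2)*(-4)] + (-3)*[(-3)*1 - (-1)*(-4)]
  = (-3)*(5) - (-1)*(1) + (-3)*(-7) = 7
Dx = (-19)*[(-1)*(-3) - (-2)*1] - (-1)*[(-18)*(-3) - (-2)*(-22)] + (-3)*[(-18)*1 - (-1)*(-22)]
  = (-19)*(5) - (-1)*(10) + (-3)*(-40) = 35
Dy = (-3)*[(-18)*(-3) - (-2)*(-22)] - (-19)*[(-3)*(-3) - (-2)*(-4)] + (-3)*[(-3)*(-22) - (-18)*(-4)]
  = (-3)*(10) - (-19)*(1) + (-3)*(-6) = 7
Dz = (-3)*[(-1)*(-22) - (-18)*1] - (-1)*[(-3)*(-22) - (-18)*(-4)] + (-19)*[(-3)*1 - (-1)*(-4)]
  = (-3)*(40) - (-1)*(-6) + (-19)*(-7) = 7
x = Dx/D = 35/7 = 5, y = Dy/D = 7/7 = 1, z = Dz/D = 7/7 = 1
Check eq1: (-3)(5) + (-1)(1) + (-3)(1) = -19 = -19 ✓
Check eq2: (-3)(5) + (-1)(1) + (-2)(1) = -18 = -18 ✓
Check eq3: (-4)(5) + (1)(1) + (-3)(1) = -22 = -22 ✓

x = 5, y = 1, z = 1


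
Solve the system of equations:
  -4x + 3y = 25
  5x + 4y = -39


Using Cramer's rule:
Determinant D = (-4)(4) - (5)(3) = -16 - 15 = -31
Dx = (25)(4) - (-39)(3) = 100 + 117 = 217
Dy = (-4)(-39) - (5)(25) = 156 - 125 = 31
x = Dx/D = 217/-31 = -7
y = Dy/D = 31/-31 = -1

x = -7, y = -1


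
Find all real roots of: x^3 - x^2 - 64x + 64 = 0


Let p(x) = x^3 - x^2 - 64x + 64. By the rational root theorem (leading coefficient 1), any rational root is an integer divisor of 64: try ±1, ±2, ... in turn.
Test x = 1: value = 0 ✓, so (x - 1) is a factor.
Synthetic division by (x - 1): bring down 1; 1(1) - 1 = 0; 0(1) - 64 = -64; (-64)(1) + 64 = 0 → quotient x^2 - 64, remainder 0.
Solve the quadratic x^2 - 64 = 0: discriminant = 0^2 - 4(1)(-64) = 0 + 256 = 256.
sqrt(256) = 16, so x = (0 ± 16)/2: x = 8 or x = -8.

x = -8, x = 1, x = 8


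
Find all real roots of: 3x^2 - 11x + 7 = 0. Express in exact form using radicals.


Using the quadratic formula: x = (-b ± sqrt(b^2 - 4ac)) / (2a)
Here a = 3, b = -11, c = 7
Discriminant = b^2 - 4ac = (-11)^2 - 4(3)(7) = 121 - 84 = 37
Since discriminant = 37 > 0, there are two real roots.
x = (11 ± sqrt(37)) / 6
Numerically: x ≈ 2.8471 or x ≈ 0.8195

x = (11 + sqrt(37)) / 6 or x = (11 - sqrt(37)) / 6


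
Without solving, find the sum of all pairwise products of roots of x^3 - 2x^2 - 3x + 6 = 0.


By Vieta's formulas for x^3 + bx^2 + cx + d = 0:
  r1 + r2 + r3 = -b/a = 2
  r1*r2 + r1*r3 + r2*r3 = c/a = -3
  r1*r2*r3 = -d/a = -6


Sum of pairwise products = -3


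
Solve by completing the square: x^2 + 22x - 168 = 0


Start: x^2 + 22x - 168 = 0
Move constant: x^2 + 22x = 168
Half of 22 is 11, squared is 121
Add 121 to both sides: x^2 + 22x + 121 = 289
(x + 11)^2 = 289
x + 11 = ±17
x = -11 + 17 = 6 or x = -11 - 17 = -28

x = -28, x = 6


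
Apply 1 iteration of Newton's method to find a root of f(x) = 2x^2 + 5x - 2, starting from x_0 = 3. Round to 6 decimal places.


Newton's method: x_(n+1) = x_n - f(x_n)/f'(x_n)
f(x) = 2x^2 + 5x - 2
f'(x) = 4x + 5

Iteration 1:
  f(3.000000) = 31.000000
  f'(3.000000) = 17.000000
  x_1 = 3.000000 - (31.000000)/(17.000000) = 1.176471

x_1 = 1.176471


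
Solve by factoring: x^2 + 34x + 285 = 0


We need two numbers that multiply to 285 and add to 34.
Those numbers are 19 and 15 (since 19 * 15 = 285 and 19 + 15 = 34).
So x^2 + 34x + 285 = (x + 19)(x + 15) = 0
Setting each factor to zero: x = -19 or x = -15

x = -19, x = -15


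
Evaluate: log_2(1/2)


We need the exponent such that 2^? = 1/2
2^(-1) = 1/2^1 = 1/2
Therefore log_2(1/2) = -1

-1


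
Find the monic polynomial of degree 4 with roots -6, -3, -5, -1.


A monic polynomial with roots -6, -3, -5, -1 is:
p(x) = (x + 6)(x + 3)(x + 5)(x + 1)
After multiplying by (x + 6): x + 6
After multiplying by (x + 3): x^2 + 9x + 18
After multiplying by (x + 5): x^3 + 14x^2 + 63x + 90
After multiplying by (x + 1): x^4 + 15x^3 + 77x^2 + 153x + 90

x^4 + 15x^3 + 77x^2 + 153x + 90


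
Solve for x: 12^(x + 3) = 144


Express both sides with the same base.
144 = 12^2
Since the bases match, equate exponents: x + 3 = 2
So x = 2 - (3) = -1

x = -1


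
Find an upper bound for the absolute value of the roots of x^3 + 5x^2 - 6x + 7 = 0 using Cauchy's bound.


Cauchy's bound: all roots r satisfy |r| <= 1 + max(|a_i/a_n|) for i = 0,...,n-1
where a_n is the leading coefficient.

Coefficients: [1, 5, -6, 7]
Leading coefficient a_n = 1
Ratios |a_i/a_n|: 5, 6, 7
Maximum ratio: 7
Cauchy's bound: |r| <= 1 + 7 = 8

Upper bound = 8


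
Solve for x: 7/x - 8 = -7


Subtract -8 from both sides: 7/x = 1
Multiply both sides by x: 7 = 1 * x
Divide by 1: x = 7

x = 7


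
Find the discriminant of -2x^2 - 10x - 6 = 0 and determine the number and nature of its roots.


For ax^2 + bx + c = 0, discriminant D = b^2 - 4ac
Here a = -2, b = -10, c = -6
D = (-10)^2 - 4(-2)(-6) = 100 - 48 = 52

D = 52 > 0 but not a perfect square
The equation has 2 distinct real irrational roots.

Discriminant = 52, 2 distinct real irrational roots


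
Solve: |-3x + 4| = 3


An absolute value equation |expr| = 3 gives two cases:
Case 1: -3x + 4 = 3
  -3x = -1, so x = 1/3
Case 2: -3x + 4 = -3
  -3x = -7, so x = 7/3

x = 1/3, x = 7/3


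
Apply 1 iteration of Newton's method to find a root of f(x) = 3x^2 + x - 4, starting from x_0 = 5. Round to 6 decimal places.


Newton's method: x_(n+1) = x_n - f(x_n)/f'(x_n)
f(x) = 3x^2 + x - 4
f'(x) = 6x + 1

Iteration 1:
  f(5.000000) = 76.000000
  f'(5.000000) = 31.000000
  x_1 = 5.000000 - (76.000000)/(31.000000) = 2.548387

x_1 = 2.548387


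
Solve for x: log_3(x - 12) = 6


Convert to exponential form: x - 12 = 3^6 = 729
x = 729 + 12 = 741
Check: log_3(741 - 12) = log_3(729) = log_3(729) = 6 ✓

x = 741


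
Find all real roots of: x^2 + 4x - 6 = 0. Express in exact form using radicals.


Using the quadratic formula: x = (-b ± sqrt(b^2 - 4ac)) / (2a)
Here a = 1, b = 4, c = -6
Discriminant = b^2 - 4ac = 4^2 - 4(1)(-6) = 16 + 24 = 40
Since discriminant = 40 > 0, there are two real roots.
x = (-4 ± 2*sqrt(10)) / 2
Simplifying: x = -2 ± sqrt(10)
Numerically: x ≈ 1.1623 or x ≈ -5.1623

x = -2 + sqrt(10) or x = -2 - sqrt(10)


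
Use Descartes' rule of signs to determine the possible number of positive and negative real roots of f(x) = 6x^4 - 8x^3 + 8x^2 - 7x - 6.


Descartes' rule of signs:

For positive roots, count sign changes in f(x) = 6x^4 - 8x^3 + 8x^2 - 7x - 6:
Signs of coefficients: +, -, +, -, -
Number of sign changes: 3
Possible positive real roots: 3, 1

For negative roots, examine f(-x) = 6x^4 + 8x^3 + 8x^2 + 7x - 6:
Signs of coefficients: +, +, +, +, -
Number of sign changes: 1
Possible negative real roots: 1

Positive roots: 3 or 1; Negative roots: 1


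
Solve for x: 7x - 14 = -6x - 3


Starting with: 7x - 14 = -6x - 3
Move all x terms to left: (7 + 6)x = -3 + 14
Simplify: 13x = 11
Divide both sides by 13: x = 11/13

x = 11/13


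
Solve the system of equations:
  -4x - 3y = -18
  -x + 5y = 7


Using Cramer's rule:
Determinant D = (-4)(5) - (-1)(-3) = -20 - 3 = -23
Dx = (-18)(5) - (7)(-3) = -90 + 21 = -69
Dy = (-4)(7) - (-1)(-18) = -28 - 18 = -46
x = Dx/D = -69/-23 = 3
y = Dy/D = -46/-23 = 2

x = 3, y = 2


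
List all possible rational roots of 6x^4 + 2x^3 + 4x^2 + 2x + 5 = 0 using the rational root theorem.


Rational root theorem: possible roots are ±p/q where:
  p divides the constant term (5): p ∈ {1, 5}
  q divides the leading coefficient (6): q ∈ {1, 2, 3, 6}

All possible rational roots: -5, -5/2, -5/3, -1, -5/6, -1/2, -1/3, -1/6, 1/6, 1/3, 1/2, 5/6, 1, 5/3, 5/2, 5

-5, -5/2, -5/3, -1, -5/6, -1/2, -1/3, -1/6, 1/6, 1/3, 1/2, 5/6, 1, 5/3, 5/2, 5


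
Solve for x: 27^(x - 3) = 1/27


Express both sides with the same base.
1/27 = 27^(-1)
Since the bases match, equate exponents: x - 3 = -1
So x = -1 - (-3) = 2

x = 2


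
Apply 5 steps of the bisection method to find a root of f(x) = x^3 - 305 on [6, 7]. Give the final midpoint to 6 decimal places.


f(x) = x^3 - 305
f(6) = -89 < 0
f(7) = 38 > 0

Step 1: midpoint = (6.000000 + 7.000000)/2 = 6.500000
  f(6.500000) = -30.375000
  f(mid) < 0, so root is in [6.500000, 7.000000]

Step 2: midpoint = (6.500000 + 7.000000)/2 = 6.750000
  f(6.750000) = 2.546875
  f(mid) > 0, so root is in [6.500000, 6.750000]

Step 3: midpoint = (6.500000 + 6.750000)/2 = 6.625000
  f(6.625000) = -14.224609
  f(mid) < 0, so root is in [6.625000, 6.750000]

Step 4: midpoint = (6.625000 + 6.750000)/2 = 6.687500
  f(6.687500) = -5.917236
  f(mid) < 0, so root is in [6.687500, 6.750000]

Step 5: midpoint = (6.687500 + 6.750000)/2 = 6.718750
  f(6.718750) = -1.704865
  f(mid) < 0, so root is in [6.718750, 6.750000]

midpoint = 6.718750


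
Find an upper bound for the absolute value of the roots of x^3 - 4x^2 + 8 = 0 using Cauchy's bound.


Cauchy's bound: all roots r satisfy |r| <= 1 + max(|a_i/a_n|) for i = 0,...,n-1
where a_n is the leading coefficient.

Coefficients: [1, -4, 0, 8]
Leading coefficient a_n = 1
Ratios |a_i/a_n|: 4, 0, 8
Maximum ratio: 8
Cauchy's bound: |r| <= 1 + 8 = 9

Upper bound = 9


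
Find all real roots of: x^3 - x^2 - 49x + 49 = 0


Let p(x) = x^3 - x^2 - 49x + 49. By the rational root theorem (leading coefficient 1), any rational root is an integer divisor of 49: try ±1, ±2, ... in turn.
Test x = 1: value = 0 ✓, so (x - 1) is a factor.
Synthetic division by (x - 1): bring down 1; 1(1) - 1 = 0; 0(1) - 49 = -49; (-49)(1) + 49 = 0 → quotient x^2 - 49, remainder 0.
Solve the quadratic x^2 - 49 = 0: discriminant = 0^2 - 4(1)(-49) = 0 + 196 = 196.
sqrt(196) = 14, so x = (0 ± 14)/2: x = 7 or x = -7.

x = -7, x = 1, x = 7


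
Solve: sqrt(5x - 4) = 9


Square both sides: 5x - 4 = 9^2 = 81
5x = 81 + 4 = 85
x = 17
Check: sqrt(5*17 - 4) = sqrt(81) = 9 ✓

x = 17


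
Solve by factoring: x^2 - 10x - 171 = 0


We need two numbers that multiply to -171 and add to -10.
Those numbers are -19 and 9 (since (-19) * 9 = -171 and (-19) + 9 = -10).
So x^2 - 10x - 171 = (x - 19)(x + 9) = 0
Setting each factor to zero: x = 19 or x = -9

x = -9, x = 19


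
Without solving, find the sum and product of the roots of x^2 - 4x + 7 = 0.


By Vieta's formulas for ax^2 + bx + c = 0:
  Sum of roots = -b/a
  Product of roots = c/a

Here a = 1, b = -4, c = 7
Sum = -(-4)/1 = 4
Product = 7/1 = 7

Sum = 4, Product = 7


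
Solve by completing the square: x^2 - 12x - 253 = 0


Start: x^2 - 12x - 253 = 0
Move constant: x^2 - 12x = 253
Half of -12 is -6, squared is 36
Add 36 to both sides: x^2 - 12x + 36 = 289
(x - 6)^2 = 289
x - 6 = ±17
x = 6 + 17 = 23 or x = 6 - 17 = -11

x = -11, x = 23


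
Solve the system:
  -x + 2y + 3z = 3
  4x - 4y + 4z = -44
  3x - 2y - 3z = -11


Using Cramer's rule. Expand each determinant along the first row.
D  = (-1)*[(-4)*(-3) - 4*(-2)] - 2*[4*(-3) - 4*3] + 3*[4*(-2) - (-4)*3]
  = (-1)*(20) - 2*(-24) + 3*(4) = 40
Dx = 3*[(-4)*(-3) - 4*(-2)] - 2*[(-44)*(-3) - 4*(-11)] + 3*[(-44)*(-2) - (-4)*(-11)]
  = 3*(20) - 2*(176) + 3*(44) = -160
Dy = (-1)*[(-44)*(-3) - 4*(-11)] - 3*[4*(-3) - 4*3] + 3*[4*(-11) - (-44)*3]
  = (-1)*(176) - 3*(-24) + 3*(88) = 160
Dz = (-1)*[(-4)*(-11) - (-44)*(-2)] - 2*[4*(-11) - (-44)*3] + 3*[4*(-2) - (-4)*3]
  = (-1)*(-44) - 2*(88) + 3*(4) = -120
x = Dx/D = -160/40 = -4, y = Dy/D = 160/40 = 4, z = Dz/D = -120/40 = -3
Check eq1: (-1)(-4) + (2)(4) + (3)(-3) = 3 = 3 ✓
Check eq2: (4)(-4) + (-4)(4) + (4)(-3) = -44 = -44 ✓
Check eq3: (3)(-4) + (-2)(4) + (-3)(-3) = -11 = -11 ✓

x = -4, y = 4, z = -3


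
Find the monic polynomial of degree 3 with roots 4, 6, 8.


A monic polynomial with roots 4, 6, 8 is:
p(x) = (x - 4)(x - 6)(x - 8)
After multiplying by (x - 4): x - 4
After multiplying by (x - 6): x^2 - 10x + 24
After multiplying by (x - 8): x^3 - 18x^2 + 104x - 192

x^3 - 18x^2 + 104x - 192


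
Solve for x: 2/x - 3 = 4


Subtract -3 from both sides: 2/x = 7
Multiply both sides by x: 2 = 7 * x
Divide by 7: x = 2/7

x = 2/7


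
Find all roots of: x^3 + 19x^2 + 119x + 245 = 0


Let p(x) = x^3 + 19x^2 + 119x + 245. By the rational root theorem (leading coefficient 1), any rational root is an integer divisor of 245: try ±1, ±2, ... in turn.
Test x = 1: value = 384 ≠ 0.
Test x = -1: value = 144 ≠ 0.
Test x = 5: value = 1440 ≠ 0.
Test x = -5: value = 0 ✓, so (x + 5) is a factor.
Synthetic division by (x + 5): bring down 1; 1(-5) + 19 = 14; 14(-5) + 119 = 49; 49(-5) + 245 = 0 → quotient x^2 + 14x + 49, remainder 0.
Solve the quadratic x^2 + 14x + 49 = 0: discriminant = 14^2 - 4(1)(49) = 196 - 196 = 0.
Discriminant = 0, so a double root: x = -14/2 = -7.
Collecting all roots found:

x = -7 (multiplicity 2), x = -5


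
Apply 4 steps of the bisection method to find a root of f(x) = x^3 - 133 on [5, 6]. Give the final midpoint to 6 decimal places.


f(x) = x^3 - 133
f(5) = -8 < 0
f(6) = 83 > 0

Step 1: midpoint = (5.000000 + 6.000000)/2 = 5.500000
  f(5.500000) = 33.375000
  f(mid) > 0, so root is in [5.000000, 5.500000]

Step 2: midpoint = (5.000000 + 5.500000)/2 = 5.250000
  f(5.250000) = 11.703125
  f(mid) > 0, so root is in [5.000000, 5.250000]

Step 3: midpoint = (5.000000 + 5.250000)/2 = 5.125000
  f(5.125000) = 1.611328
  f(mid) > 0, so root is in [5.000000, 5.125000]

Step 4: midpoint = (5.000000 + 5.125000)/2 = 5.062500
  f(5.062500) = -3.253662
  f(mid) < 0, so root is in [5.062500, 5.125000]

midpoint = 5.062500


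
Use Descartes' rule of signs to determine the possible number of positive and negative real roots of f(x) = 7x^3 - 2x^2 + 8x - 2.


Descartes' rule of signs:

For positive roots, count sign changes in f(x) = 7x^3 - 2x^2 + 8x - 2:
Signs of coefficients: +, -, +, -
Number of sign changes: 3
Possible positive real roots: 3, 1

For negative roots, examine f(-x) = -7x^3 - 2x^2 - 8x - 2:
Signs of coefficients: -, -, -, -
Number of sign changes: 0
Possible negative real roots: 0

Positive roots: 3 or 1; Negative roots: 0


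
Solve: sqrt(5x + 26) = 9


Square both sides: 5x + 26 = 9^2 = 81
5x = 81 - 26 = 55
x = 11
Check: sqrt(5*11 + 26) = sqrt(81) = 9 ✓

x = 11


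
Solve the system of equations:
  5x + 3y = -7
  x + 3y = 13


Using Cramer's rule:
Determinant D = (5)(3) - (1)(3) = 15 - 3 = 12
Dx = (-7)(3) - (13)(3) = -21 - 39 = -60
Dy = (5)(13) - (1)(-7) = 65 + 7 = 72
x = Dx/D = -60/12 = -5
y = Dy/D = 72/12 = 6

x = -5, y = 6


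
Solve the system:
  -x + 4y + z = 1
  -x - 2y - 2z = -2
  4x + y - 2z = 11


Using Cramer's rule. Expand each determinant along the first row.
D  = (-1)*[(-2)*(-2) - (-2)*1] - 4*[(-1)*(-2) - (-2)*4] + 1*[(-1)*1 - (-2)*4]
  = (-1)*(6) - 4*(10) + 1*(7) = -39
Dx = 1*[(-2)*(-2) - (-2)*1] - 4*[(-2)*(-2) - (-2)*11] + 1*[(-2)*1 - (-2)*11]
  = 1*(6) - 4*(26) + 1*(20) = -78
Dy = (-1)*[(-2)*(-2) - (-2)*11] - 1*[(-1)*(-2) - (-2)*4] + 1*[(-1)*11 - (-2)*4]
  = (-1)*(26) - 1*(10) + 1*(-3) = -39
Dz = (-1)*[(-2)*11 - (-2)*1] - 4*[(-1)*11 - (-2)*4] + 1*[(-1)*1 - (-2)*4]
  = (-1)*(-20) - 4*(-3) + 1*(7) = 39
x = Dx/D = -78/-39 = 2, y = Dy/D = -39/-39 = 1, z = Dz/D = 39/-39 = -1
Check eq1: (-1)(2) + (4)(1) + (1)(-1) = 1 = 1 ✓
Check eq2: (-1)(2) + (-2)(1) + (-2)(-1) = -2 = -2 ✓
Check eq3: (4)(2) + (1)(1) + (-2)(-1) = 11 = 11 ✓

x = 2, y = 1, z = -1


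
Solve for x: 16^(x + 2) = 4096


Express both sides with the same base.
4096 = 16^3
Since the bases match, equate exponents: x + 2 = 3
So x = 3 - (2) = 1

x = 1


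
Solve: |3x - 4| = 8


An absolute value equation |expr| = 8 gives two cases:
Case 1: 3x - 4 = 8
  3x = 12, so x = 4
Case 2: 3x - 4 = -8
  3x = -4, so x = -4/3

x = -4/3, x = 4


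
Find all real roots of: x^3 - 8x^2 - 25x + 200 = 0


Let p(x) = x^3 - 8x^2 - 25x + 200. By the rational root theorem (leading coefficient 1), any rational root is an integer divisor of 200: try ±1, ±2, ... in turn.
Test x = 1: value = 168 ≠ 0.
Test x = -1: value = 216 ≠ 0.
Test x = 2: value = 126 ≠ 0.
Test x = -2: value = 210 ≠ 0.
Test x = 4: value = 36 ≠ 0.
Test x = -4: value = 108 ≠ 0.
Test x = 5: value = 0 ✓, so (x - 5) is a factor.
Synthetic division by (x - 5): bring down 1; 1(5) - 8 = -3; (-3)(5) - 25 = -40; (-40)(5) + 200 = 0 → quotient x^2 - 3x - 40, remainder 0.
Solve the quadratic x^2 - 3x - 40 = 0: discriminant = (-3)^2 - 4(1)(-40) = 9 + 160 = 169.
sqrt(169) = 13, so x = (3 ± 13)/2: x = 8 or x = -5.

x = -5, x = 5, x = 8


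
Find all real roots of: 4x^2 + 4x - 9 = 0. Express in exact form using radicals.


Using the quadratic formula: x = (-b ± sqrt(b^2 - 4ac)) / (2a)
Here a = 4, b = 4, c = -9
Discriminant = b^2 - 4ac = 4^2 - 4(4)(-9) = 16 + 144 = 160
Since discriminant = 160 > 0, there are two real roots.
x = (-4 ± 4*sqrt(10)) / 8
Simplifying: x = (-1 ± sqrt(10)) / 2
Numerically: x ≈ 1.0811 or x ≈ -2.0811

x = (-1 + sqrt(10)) / 2 or x = (-1 - sqrt(10)) / 2


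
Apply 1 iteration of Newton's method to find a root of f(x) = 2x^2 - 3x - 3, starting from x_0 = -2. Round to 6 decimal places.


Newton's method: x_(n+1) = x_n - f(x_n)/f'(x_n)
f(x) = 2x^2 - 3x - 3
f'(x) = 4x - 3

Iteration 1:
  f(-2.000000) = 11.000000
  f'(-2.000000) = -11.000000
  x_1 = -2.000000 - (11.000000)/(-11.000000) = -1.000000

x_1 = -1.000000


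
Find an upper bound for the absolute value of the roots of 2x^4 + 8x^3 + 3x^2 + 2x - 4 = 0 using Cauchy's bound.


Cauchy's bound: all roots r satisfy |r| <= 1 + max(|a_i/a_n|) for i = 0,...,n-1
where a_n is the leading coefficient.

Coefficients: [2, 8, 3, 2, -4]
Leading coefficient a_n = 2
Ratios |a_i/a_n|: 4, 3/2, 1, 2
Maximum ratio: 4
Cauchy's bound: |r| <= 1 + 4 = 5

Upper bound = 5


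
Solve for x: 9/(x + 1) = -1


Multiply both sides by (x + 1): 9 = -1(x + 1)
Distribute: 9 = -x - 1
-x = 9 + 1 = 10
x = -10

x = -10


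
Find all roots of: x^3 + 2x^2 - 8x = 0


The constant term is 0, so x = 0 is a root. Factor out x:
  x^2 + 2x - 8 = 0
Solve the quadratic x^2 + 2x - 8 = 0: discriminant = 2^2 - 4(1)(-8) = 4 + 32 = 36.
sqrt(36) = 6, so x = (-2 ± 6)/2: x = 2 or x = -4.
Collecting all roots found:

x = -4, x = 0, x = 2


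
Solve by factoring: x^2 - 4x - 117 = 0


We need two numbers that multiply to -117 and add to -4.
Those numbers are 9 and -13 (since 9 * (-13) = -117 and 9 + (-13) = -4).
So x^2 - 4x - 117 = (x + 9)(x - 13) = 0
Setting each factor to zero: x = -9 or x = 13

x = -9, x = 13


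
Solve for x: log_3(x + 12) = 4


Convert to exponential form: x + 12 = 3^4 = 81
x = 81 - 12 = 69
Check: log_3(69 + 12) = log_3(81) = log_3(81) = 4 ✓

x = 69


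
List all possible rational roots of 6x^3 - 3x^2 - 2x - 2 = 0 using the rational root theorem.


Rational root theorem: possible roots are ±p/q where:
  p divides the constant term (-2): p ∈ {1, 2}
  q divides the leading coefficient (6): q ∈ {1, 2, 3, 6}

All possible rational roots: -2, -1, -2/3, -1/2, -1/3, -1/6, 1/6, 1/3, 1/2, 2/3, 1, 2

-2, -1, -2/3, -1/2, -1/3, -1/6, 1/6, 1/3, 1/2, 2/3, 1, 2


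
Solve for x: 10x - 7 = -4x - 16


Starting with: 10x - 7 = -4x - 16
Move all x terms to left: (10 + 4)x = -16 + 7
Simplify: 14x = -9
Divide both sides by 14: x = -9/14

x = -9/14


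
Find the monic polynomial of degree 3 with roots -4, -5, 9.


A monic polynomial with roots -4, -5, 9 is:
p(x) = (x + 4)(x + 5)(x - 9)
After multiplying by (x + 4): x + 4
After multiplying by (x + 5): x^2 + 9x + 20
After multiplying by (x - 9): x^3 - 61x - 180

x^3 - 61x - 180


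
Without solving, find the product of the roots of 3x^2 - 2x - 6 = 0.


By Vieta's formulas for ax^2 + bx + c = 0:
  Sum of roots = -b/a
  Product of roots = c/a

Here a = 3, b = -2, c = -6
Sum = -(-2)/3 = 2/3
Product = -6/3 = -2

Product = -2


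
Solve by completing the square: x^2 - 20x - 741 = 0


Start: x^2 - 20x - 741 = 0
Move constant: x^2 - 20x = 741
Half of -20 is -10, squared is 100
Add 100 to both sides: x^2 - 20x + 100 = 841
(x - 10)^2 = 841
x - 10 = ±29
x = 10 + 29 = 39 or x = 10 - 29 = -19

x = -19, x = 39


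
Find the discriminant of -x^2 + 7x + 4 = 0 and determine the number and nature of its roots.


For ax^2 + bx + c = 0, discriminant D = b^2 - 4ac
Here a = -1, b = 7, c = 4
D = (7)^2 - 4(-1)(4) = 49 + 16 = 65

D = 65 > 0 but not a perfect square
The equation has 2 distinct real irrational roots.

Discriminant = 65, 2 distinct real irrational roots


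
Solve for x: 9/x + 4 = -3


Subtract 4 from both sides: 9/x = -7
Multiply both sides by x: 9 = -7 * x
Divide by -7: x = -9/7

x = -9/7


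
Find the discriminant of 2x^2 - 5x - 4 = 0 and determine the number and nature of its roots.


For ax^2 + bx + c = 0, discriminant D = b^2 - 4ac
Here a = 2, b = -5, c = -4
D = (-5)^2 - 4(2)(-4) = 25 + 32 = 57

D = 57 > 0 but not a perfect square
The equation has 2 distinct real irrational roots.

Discriminant = 57, 2 distinct real irrational roots
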